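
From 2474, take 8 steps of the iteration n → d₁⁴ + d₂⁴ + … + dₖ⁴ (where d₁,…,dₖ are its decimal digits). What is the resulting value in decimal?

6725

2474 → 2929
2929 → 13154
13154 → 964
964 → 8113
8113 → 4179
4179 → 9219
9219 → 13139
13139 → 6725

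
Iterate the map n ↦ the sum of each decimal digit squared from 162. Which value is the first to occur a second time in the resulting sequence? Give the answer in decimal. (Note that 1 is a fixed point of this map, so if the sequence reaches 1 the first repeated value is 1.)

162 → 1² + 6² + 2² = 41
41 → 4² + 1² = 17
17 → 1² + 7² = 50
50 → 5² + 0² = 25
25 → 2² + 5² = 29
29 → 2² + 9² = 85
85 → 8² + 5² = 89
89 → 8² + 9² = 145
145 → 1² + 4² + 5² = 42
42 → 4² + 2² = 20
20 → 2² + 0² = 4
4 → 4² = 16
16 → 1² + 6² = 37
37 → 3² + 7² = 58
58 → 5² + 8² = 89  — 89 already appeared earlier.

89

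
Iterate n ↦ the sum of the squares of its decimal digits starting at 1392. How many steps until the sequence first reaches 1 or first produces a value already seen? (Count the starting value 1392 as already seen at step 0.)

1392 → 1² + 3² + 9² + 2² = 1 + 9 + 81 + 4 = 95
95 → 9² + 5² = 81 + 25 = 106
106 → 1² + 0² + 6² = 1 + 0 + 36 = 37
37 → 3² + 7² = 9 + 49 = 58
58 → 5² + 8² = 25 + 64 = 89
89 → 8² + 9² = 64 + 81 = 145
145 → 1² + 4² + 5² = 1 + 16 + 25 = 42
42 → 4² + 2² = 16 + 4 = 20
20 → 2² + 0² = 4 + 0 = 4
4 → 4² = 16
16 → 1² + 6² = 1 + 36 = 37  — 37 repeats.
That took 11 steps.

11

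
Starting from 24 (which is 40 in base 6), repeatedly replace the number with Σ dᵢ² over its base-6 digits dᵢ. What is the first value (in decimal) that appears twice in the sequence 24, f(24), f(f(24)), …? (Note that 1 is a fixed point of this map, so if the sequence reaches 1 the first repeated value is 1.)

20

24 = (4,0)_6 → 4² + 0² = 16 + 0 = 16
16 = (2,4)_6 → 2² + 4² = 4 + 16 = 20
20 = (3,2)_6 → 3² + 2² = 9 + 4 = 13
13 = (2,1)_6 → 2² + 1² = 4 + 1 = 5
5 = (5)_6 → 5² = 25
25 = (4,1)_6 → 4² + 1² = 16 + 1 = 17
17 = (2,5)_6 → 2² + 5² = 4 + 25 = 29
29 = (4,5)_6 → 4² + 5² = 16 + 25 = 41
41 = (1,0,5)_6 → 1² + 0² + 5² = 1 + 0 + 25 = 26
26 = (4,2)_6 → 4² + 2² = 16 + 4 = 20  — 20 already appeared earlier.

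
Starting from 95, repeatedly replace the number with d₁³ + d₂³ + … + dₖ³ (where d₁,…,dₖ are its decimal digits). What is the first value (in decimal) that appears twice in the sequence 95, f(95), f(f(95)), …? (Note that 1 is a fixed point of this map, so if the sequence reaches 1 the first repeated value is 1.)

371

95 → 9³ + 5³ = 854
854 → 8³ + 5³ + 4³ = 701
701 → 7³ + 0³ + 1³ = 344
344 → 3³ + 4³ + 4³ = 155
155 → 1³ + 5³ + 5³ = 251
251 → 2³ + 5³ + 1³ = 134
134 → 1³ + 3³ + 4³ = 92
92 → 9³ + 2³ = 737
737 → 7³ + 3³ + 7³ = 713
713 → 7³ + 1³ + 3³ = 371
371 → 3³ + 7³ + 1³ = 371  — 371 already appeared earlier.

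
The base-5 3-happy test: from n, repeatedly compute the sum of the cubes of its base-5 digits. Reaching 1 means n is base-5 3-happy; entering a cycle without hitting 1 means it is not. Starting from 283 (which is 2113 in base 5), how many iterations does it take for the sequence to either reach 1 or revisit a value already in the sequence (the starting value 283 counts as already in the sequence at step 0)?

6

283 = (2,1,1,3)_5 → 2³ + 1³ + 1³ + 3³ = 8 + 1 + 1 + 27 = 37
37 = (1,2,2)_5 → 1³ + 2³ + 2³ = 1 + 8 + 8 = 17
17 = (3,2)_5 → 3³ + 2³ = 27 + 8 = 35
35 = (1,2,0)_5 → 1³ + 2³ + 0³ = 1 + 8 + 0 = 9
9 = (1,4)_5 → 1³ + 4³ = 1 + 64 = 65
65 = (2,3,0)_5 → 2³ + 3³ + 0³ = 8 + 27 + 0 = 35  — 35 repeats.
That took 6 steps.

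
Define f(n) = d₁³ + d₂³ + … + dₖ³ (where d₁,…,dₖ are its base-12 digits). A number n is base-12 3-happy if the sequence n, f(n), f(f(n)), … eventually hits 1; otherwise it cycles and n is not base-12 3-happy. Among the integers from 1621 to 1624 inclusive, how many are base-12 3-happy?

1621: 1621 → 1359 → 881 → 342 → 288 → 8 → 512 → 755 → 1464 → 1008 → 343 → 415 → 1351 → 1136 → 1855 → 1344 → 793 → 342  (repeats 342)
1622: 1622 → 1366 → 1854 → 1217 → 762 → 368 → 736 → 190 → 1028 → 856 → 1520 → 1728 → 1  (reaches 1)
1623: 1623 → 1385 → 1197 → 1268 → 1753 → 10 → 1000 → 1611 → 1366 → 1854 → 1217 → 762 → 368 → 736 → 190 → 1028 → 856 → 1520 → 1728 → 1  (reaches 1)
1624: 1624 → 1422 → 1945 → 219 → 244 → 577 → 65 → 250 → 1513 → 1217 → 762 → 368 → 736 → 190 → 1028 → 856 → 1520 → 1728 → 1  (reaches 1)
base-12 3-happy: 1622, 1623, 1624

3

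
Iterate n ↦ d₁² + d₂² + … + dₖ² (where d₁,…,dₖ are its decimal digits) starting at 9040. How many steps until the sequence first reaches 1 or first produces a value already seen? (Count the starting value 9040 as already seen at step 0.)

9040 → 9² + 0² + 4² + 0² = 81 + 0 + 16 + 0 = 97
97 → 9² + 7² = 81 + 49 = 130
130 → 1² + 3² + 0² = 1 + 9 + 0 = 10
10 → 1² + 0² = 1 + 0 = 1  — reached 1.
That took 4 steps.

4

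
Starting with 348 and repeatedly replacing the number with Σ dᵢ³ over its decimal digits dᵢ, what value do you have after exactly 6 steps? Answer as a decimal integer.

348 → 603
603 → 243
243 → 99
99 → 1458
1458 → 702
702 → 351

351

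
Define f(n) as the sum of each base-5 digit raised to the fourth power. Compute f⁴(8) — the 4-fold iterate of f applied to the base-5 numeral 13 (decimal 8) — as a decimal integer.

244

8 = (1,3)_5 → 1⁴ + 3⁴ = 1 + 81 = 82
82 = (3,1,2)_5 → 3⁴ + 1⁴ + 2⁴ = 81 + 1 + 16 = 98
98 = (3,4,3)_5 → 3⁴ + 4⁴ + 3⁴ = 81 + 256 + 81 = 418
418 = (3,1,3,3)_5 → 3⁴ + 1⁴ + 3⁴ + 3⁴ = 81 + 1 + 81 + 81 = 244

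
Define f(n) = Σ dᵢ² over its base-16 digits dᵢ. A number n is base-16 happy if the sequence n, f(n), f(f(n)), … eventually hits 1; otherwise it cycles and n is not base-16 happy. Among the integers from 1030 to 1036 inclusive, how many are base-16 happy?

2

1030: 1030 → 52 → 25 → 82 → 29 → 170 → 200 → 208 → 169 → 181 → 146 → 85 → 50 → 13 → 169  — not base-16 happy
1031: 1031 → 65 → 17 → 2 → 4 → 16 → 1  — base-16 happy
1032: 1032 → 80 → 25 → 82 → 29 → 170 → 200 → 208 → 169 → 181 → 146 → 85 → 50 → 13 → 169  — not base-16 happy
1033: 1033 → 97 → 37 → 29 → 170 → 200 → 208 → 169 → 181 → 146 → 85 → 50 → 13 → 169  — not base-16 happy
1034: 1034 → 116 → 65 → 17 → 2 → 4 → 16 → 1  — base-16 happy
1035: 1035 → 137 → 145 → 82 → 29 → 170 → 200 → 208 → 169 → 181 → 146 → 85 → 50 → 13 → 169  — not base-16 happy
1036: 1036 → 160 → 100 → 52 → 25 → 82 → 29 → 170 → 200 → 208 → 169 → 181 → 146 → 85 → 50 → 13 → 169  — not base-16 happy
base-16 happy: 1031, 1034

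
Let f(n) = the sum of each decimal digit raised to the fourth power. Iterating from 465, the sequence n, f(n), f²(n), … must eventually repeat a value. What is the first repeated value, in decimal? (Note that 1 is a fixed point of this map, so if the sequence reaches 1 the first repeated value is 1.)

465 → 2177
2177 → 4819
4819 → 10914
10914 → 6819
6819 → 11954
11954 → 7444
7444 → 3169
3169 → 7939
7939 → 15604
15604 → 2178
2178 → 6514
6514 → 2178  — 2178 already appeared earlier.

2178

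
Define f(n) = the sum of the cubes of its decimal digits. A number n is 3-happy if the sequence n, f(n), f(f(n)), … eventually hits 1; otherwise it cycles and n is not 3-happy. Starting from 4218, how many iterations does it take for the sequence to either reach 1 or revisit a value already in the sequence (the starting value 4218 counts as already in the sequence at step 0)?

4218 → 4³ + 2³ + 1³ + 8³ = 64 + 8 + 1 + 512 = 585
585 → 5³ + 8³ + 5³ = 125 + 512 + 125 = 762
762 → 7³ + 6³ + 2³ = 343 + 216 + 8 = 567
567 → 5³ + 6³ + 7³ = 125 + 216 + 343 = 684
684 → 6³ + 8³ + 4³ = 216 + 512 + 64 = 792
792 → 7³ + 9³ + 2³ = 343 + 729 + 8 = 1080
1080 → 1³ + 0³ + 8³ + 0³ = 1 + 0 + 512 + 0 = 513
513 → 5³ + 1³ + 3³ = 125 + 1 + 27 = 153
153 → 1³ + 5³ + 3³ = 1 + 125 + 27 = 153  — 153 repeats.
That took 9 steps.

9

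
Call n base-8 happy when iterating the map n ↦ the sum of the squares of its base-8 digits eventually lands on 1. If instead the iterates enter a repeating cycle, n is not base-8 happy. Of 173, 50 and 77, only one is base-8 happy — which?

77

173: 173 → 54 → 72 → 2 → 4 → 16 → 4  — repeats 4 (not base-8 happy)
50: 50 → 40 → 25 → 10 → 5 → 25  — repeats 25 (not base-8 happy)
77: 77 → 27 → 18 → 8 → 1  — reaches 1 (base-8 happy)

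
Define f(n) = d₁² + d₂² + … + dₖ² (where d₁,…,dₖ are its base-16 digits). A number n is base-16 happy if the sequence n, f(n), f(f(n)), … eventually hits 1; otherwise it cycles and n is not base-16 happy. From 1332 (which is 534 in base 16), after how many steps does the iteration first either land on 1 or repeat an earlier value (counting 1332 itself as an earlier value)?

1332 = (5,3,4)_16 → 50
50 = (3,2)_16 → 13
13 = (13)_16 → 169
169 = (10,9)_16 → 181
181 = (11,5)_16 → 146
146 = (9,2)_16 → 85
85 = (5,5)_16 → 50  — 50 repeats.
That took 7 steps.

7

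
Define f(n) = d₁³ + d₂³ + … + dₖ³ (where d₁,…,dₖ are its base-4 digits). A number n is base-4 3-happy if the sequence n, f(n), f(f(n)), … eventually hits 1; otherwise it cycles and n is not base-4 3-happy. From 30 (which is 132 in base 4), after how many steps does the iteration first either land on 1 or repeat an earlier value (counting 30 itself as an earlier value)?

30 = (1,3,2)_4 → 1³ + 3³ + 2³ = 36
36 = (2,1,0)_4 → 2³ + 1³ + 0³ = 9
9 = (2,1)_4 → 2³ + 1³ = 9  — 9 repeats.
That took 3 steps.

3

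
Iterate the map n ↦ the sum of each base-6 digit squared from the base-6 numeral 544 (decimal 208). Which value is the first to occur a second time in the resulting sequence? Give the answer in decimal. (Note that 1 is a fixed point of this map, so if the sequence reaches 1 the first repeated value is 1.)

208 = (5,4,4)_6 → 5² + 4² + 4² = 57
57 = (1,3,3)_6 → 1² + 3² + 3² = 19
19 = (3,1)_6 → 3² + 1² = 10
10 = (1,4)_6 → 1² + 4² = 17
17 = (2,5)_6 → 2² + 5² = 29
29 = (4,5)_6 → 4² + 5² = 41
41 = (1,0,5)_6 → 1² + 0² + 5² = 26
26 = (4,2)_6 → 4² + 2² = 20
20 = (3,2)_6 → 3² + 2² = 13
13 = (2,1)_6 → 2² + 1² = 5
5 = (5)_6 → 5² = 25
25 = (4,1)_6 → 4² + 1² = 17  — 17 already appeared earlier.

17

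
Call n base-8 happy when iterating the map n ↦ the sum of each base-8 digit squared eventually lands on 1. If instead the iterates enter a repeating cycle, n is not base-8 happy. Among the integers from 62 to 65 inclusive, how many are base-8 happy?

1

62: 62 → 85 → 30 → 45 → 50 → 40 → 25 → 10 → 5 → 25  — not base-8 happy
63: 63 → 98 → 21 → 29 → 34 → 20 → 20  — not base-8 happy
64: 64 → 1  — base-8 happy
65: 65 → 2 → 4 → 16 → 4  — not base-8 happy
base-8 happy: 64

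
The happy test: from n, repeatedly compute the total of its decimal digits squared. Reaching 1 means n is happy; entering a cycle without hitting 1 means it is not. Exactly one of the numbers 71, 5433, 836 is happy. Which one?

71: 71 → 50 → 25 → 29 → 85 → 89 → 145 → 42 → 20 → 4 → 16 → 37 → 58 → 89  — repeats 89 (not happy)
5433: 5433 → 59 → 106 → 37 → 58 → 89 → 145 → 42 → 20 → 4 → 16 → 37  — repeats 37 (not happy)
836: 836 → 109 → 82 → 68 → 100 → 1  — reaches 1 (happy)

836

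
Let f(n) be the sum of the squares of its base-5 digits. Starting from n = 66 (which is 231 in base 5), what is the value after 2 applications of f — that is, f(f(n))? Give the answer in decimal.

20

66 = (2,3,1)_5 → 14
14 = (2,4)_5 → 20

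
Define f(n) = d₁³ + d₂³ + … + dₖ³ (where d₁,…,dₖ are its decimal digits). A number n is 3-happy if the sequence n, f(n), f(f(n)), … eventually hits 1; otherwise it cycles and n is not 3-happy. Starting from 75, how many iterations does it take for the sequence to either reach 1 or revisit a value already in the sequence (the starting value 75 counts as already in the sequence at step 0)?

75 → 7³ + 5³ = 343 + 125 = 468
468 → 4³ + 6³ + 8³ = 64 + 216 + 512 = 792
792 → 7³ + 9³ + 2³ = 343 + 729 + 8 = 1080
1080 → 1³ + 0³ + 8³ + 0³ = 1 + 0 + 512 + 0 = 513
513 → 5³ + 1³ + 3³ = 125 + 1 + 27 = 153
153 → 1³ + 5³ + 3³ = 1 + 125 + 27 = 153  — 153 repeats.
That took 6 steps.

6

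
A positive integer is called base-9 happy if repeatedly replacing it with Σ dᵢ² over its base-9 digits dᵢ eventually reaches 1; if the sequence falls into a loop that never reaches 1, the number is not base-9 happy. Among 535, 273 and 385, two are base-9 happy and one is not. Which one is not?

535

535: 535 → 77 → 89 → 65 → 53 → 89  — repeats 89 (not base-9 happy)
273: 273 → 27 → 9 → 1  — reaches 1 (base-9 happy)
385: 385 → 101 → 9 → 1  — reaches 1 (base-9 happy)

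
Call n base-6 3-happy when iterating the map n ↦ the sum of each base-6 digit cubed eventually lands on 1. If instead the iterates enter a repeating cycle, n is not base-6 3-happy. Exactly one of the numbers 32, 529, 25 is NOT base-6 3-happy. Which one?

32: 32 → 133 → 92 → 43 → 3 → 27 → 91 → 36 → 1  — reaches 1 (base-6 3-happy)
529: 529 → 81 → 36 → 1  — reaches 1 (base-6 3-happy)
25: 25 → 65 → 190 → 190  — repeats 190 (not base-6 3-happy)

25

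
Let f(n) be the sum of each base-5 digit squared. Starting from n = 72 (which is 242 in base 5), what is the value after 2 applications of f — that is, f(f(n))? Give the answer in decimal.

32

72 = (2,4,2)_5 → 24
24 = (4,4)_5 → 32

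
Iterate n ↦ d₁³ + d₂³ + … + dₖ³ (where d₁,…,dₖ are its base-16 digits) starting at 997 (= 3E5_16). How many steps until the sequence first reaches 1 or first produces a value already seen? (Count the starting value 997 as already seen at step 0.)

997 = (3,14,5)_16 → 3³ + 14³ + 5³ = 27 + 2744 + 125 = 2896
2896 = (11,5,0)_16 → 11³ + 5³ + 0³ = 1331 + 125 + 0 = 1456
1456 = (5,11,0)_16 → 5³ + 11³ + 0³ = 125 + 1331 + 0 = 1456  — 1456 repeats.
That took 3 steps.

3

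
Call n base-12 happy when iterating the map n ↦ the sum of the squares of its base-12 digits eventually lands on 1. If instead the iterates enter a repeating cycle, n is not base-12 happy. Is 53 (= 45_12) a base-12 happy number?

not base-12 happy

53 = (4,5)_12 → 4² + 5² = 41
41 = (3,5)_12 → 3² + 5² = 34
34 = (2,10)_12 → 2² + 10² = 104
104 = (8,8)_12 → 8² + 8² = 128
128 = (10,8)_12 → 10² + 8² = 164
164 = (1,1,8)_12 → 1² + 1² + 8² = 66
66 = (5,6)_12 → 5² + 6² = 61
61 = (5,1)_12 → 5² + 1² = 26
26 = (2,2)_12 → 2² + 2² = 8
8 = (8)_12 → 8² = 64
64 = (5,4)_12 → 5² + 4² = 41  — 41 already seen; the sequence cycles without reaching 1.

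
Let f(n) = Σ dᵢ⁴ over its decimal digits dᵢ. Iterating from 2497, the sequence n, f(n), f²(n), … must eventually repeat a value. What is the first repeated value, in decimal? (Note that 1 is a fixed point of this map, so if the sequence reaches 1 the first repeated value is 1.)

8208

2497 → 2⁴ + 4⁴ + 9⁴ + 7⁴ = 16 + 256 + 6561 + 2401 = 9234
9234 → 9⁴ + 2⁴ + 3⁴ + 4⁴ = 6561 + 16 + 81 + 256 = 6914
6914 → 6⁴ + 9⁴ + 1⁴ + 4⁴ = 1296 + 6561 + 1 + 256 = 8114
8114 → 8⁴ + 1⁴ + 1⁴ + 4⁴ = 4096 + 1 + 1 + 256 = 4354
4354 → 4⁴ + 3⁴ + 5⁴ + 4⁴ = 256 + 81 + 625 + 256 = 1218
1218 → 1⁴ + 2⁴ + 1⁴ + 8⁴ = 1 + 16 + 1 + 4096 = 4114
4114 → 4⁴ + 1⁴ + 1⁴ + 4⁴ = 256 + 1 + 1 + 256 = 514
514 → 5⁴ + 1⁴ + 4⁴ = 625 + 1 + 256 = 882
882 → 8⁴ + 8⁴ + 2⁴ = 4096 + 4096 + 16 = 8208
8208 → 8⁴ + 2⁴ + 0⁴ + 8⁴ = 4096 + 16 + 0 + 4096 = 8208  — 8208 already appeared earlier.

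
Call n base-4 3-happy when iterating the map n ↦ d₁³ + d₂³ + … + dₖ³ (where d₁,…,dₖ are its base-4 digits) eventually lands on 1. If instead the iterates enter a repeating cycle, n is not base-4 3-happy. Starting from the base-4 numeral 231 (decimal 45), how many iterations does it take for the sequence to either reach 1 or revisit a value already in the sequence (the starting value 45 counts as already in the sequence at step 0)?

3

45 = (2,3,1)_4 → 2³ + 3³ + 1³ = 8 + 27 + 1 = 36
36 = (2,1,0)_4 → 2³ + 1³ + 0³ = 8 + 1 + 0 = 9
9 = (2,1)_4 → 2³ + 1³ = 8 + 1 = 9  — 9 repeats.
That took 3 steps.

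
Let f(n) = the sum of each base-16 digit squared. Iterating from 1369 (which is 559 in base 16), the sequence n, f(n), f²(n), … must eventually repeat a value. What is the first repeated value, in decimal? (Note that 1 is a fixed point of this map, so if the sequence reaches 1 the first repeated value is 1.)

169

1369 = (5,5,9)_16 → 5² + 5² + 9² = 131
131 = (8,3)_16 → 8² + 3² = 73
73 = (4,9)_16 → 4² + 9² = 97
97 = (6,1)_16 → 6² + 1² = 37
37 = (2,5)_16 → 2² + 5² = 29
29 = (1,13)_16 → 1² + 13² = 170
170 = (10,10)_16 → 10² + 10² = 200
200 = (12,8)_16 → 12² + 8² = 208
208 = (13,0)_16 → 13² + 0² = 169
169 = (10,9)_16 → 10² + 9² = 181
181 = (11,5)_16 → 11² + 5² = 146
146 = (9,2)_16 → 9² + 2² = 85
85 = (5,5)_16 → 5² + 5² = 50
50 = (3,2)_16 → 3² + 2² = 13
13 = (13)_16 → 13² = 169  — 169 already appeared earlier.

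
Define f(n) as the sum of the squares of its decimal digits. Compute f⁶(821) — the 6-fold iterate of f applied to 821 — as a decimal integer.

16

821 → 8² + 2² + 1² = 64 + 4 + 1 = 69
69 → 6² + 9² = 36 + 81 = 117
117 → 1² + 1² + 7² = 1 + 1 + 49 = 51
51 → 5² + 1² = 25 + 1 = 26
26 → 2² + 6² = 4 + 36 = 40
40 → 4² + 0² = 16 + 0 = 16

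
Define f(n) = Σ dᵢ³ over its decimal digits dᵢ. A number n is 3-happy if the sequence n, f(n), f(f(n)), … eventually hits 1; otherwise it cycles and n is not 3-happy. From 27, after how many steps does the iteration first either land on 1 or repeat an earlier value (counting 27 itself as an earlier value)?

3

27 → 2³ + 7³ = 8 + 343 = 351
351 → 3³ + 5³ + 1³ = 27 + 125 + 1 = 153
153 → 1³ + 5³ + 3³ = 1 + 125 + 27 = 153  — 153 repeats.
That took 3 steps.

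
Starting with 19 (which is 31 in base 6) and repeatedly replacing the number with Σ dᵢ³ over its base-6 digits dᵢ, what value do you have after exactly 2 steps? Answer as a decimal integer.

19 = (3,1)_6 → 3³ + 1³ = 27 + 1 = 28
28 = (4,4)_6 → 4³ + 4³ = 64 + 64 = 128

128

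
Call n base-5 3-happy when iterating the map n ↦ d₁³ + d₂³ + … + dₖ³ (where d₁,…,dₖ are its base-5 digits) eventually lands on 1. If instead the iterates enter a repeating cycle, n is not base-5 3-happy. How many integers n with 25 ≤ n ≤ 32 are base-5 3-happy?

1

25: 25 → 1  — base-5 3-happy
26: 26 → 2 → 8 → 28 → 28  — not base-5 3-happy
27: 27 → 9 → 65 → 35 → 9  — not base-5 3-happy
28: 28 → 28  — not base-5 3-happy
29: 29 → 65 → 35 → 9 → 65  — not base-5 3-happy
30: 30 → 2 → 8 → 28 → 28  — not base-5 3-happy
31: 31 → 3 → 27 → 9 → 65 → 35 → 9  — not base-5 3-happy
32: 32 → 10 → 8 → 28 → 28  — not base-5 3-happy
base-5 3-happy: 25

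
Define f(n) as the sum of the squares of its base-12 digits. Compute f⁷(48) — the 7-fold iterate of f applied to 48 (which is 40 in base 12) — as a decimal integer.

34

48 = (4,0)_12 → 4² + 0² = 16
16 = (1,4)_12 → 1² + 4² = 17
17 = (1,5)_12 → 1² + 5² = 26
26 = (2,2)_12 → 2² + 2² = 8
8 = (8)_12 → 8² = 64
64 = (5,4)_12 → 5² + 4² = 41
41 = (3,5)_12 → 3² + 5² = 34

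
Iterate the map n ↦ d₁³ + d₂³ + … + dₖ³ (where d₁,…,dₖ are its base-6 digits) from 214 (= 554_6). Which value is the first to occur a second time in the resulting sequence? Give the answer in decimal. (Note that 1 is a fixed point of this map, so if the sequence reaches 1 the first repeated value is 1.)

1

214 = (5,5,4)_6 → 5³ + 5³ + 4³ = 125 + 125 + 64 = 314
314 = (1,2,4,2)_6 → 1³ + 2³ + 4³ + 2³ = 1 + 8 + 64 + 8 = 81
81 = (2,1,3)_6 → 2³ + 1³ + 3³ = 8 + 1 + 27 = 36
36 = (1,0,0)_6 → 1³ + 0³ + 0³ = 1 + 0 + 0 = 1  — reached the fixed point 1.
1 → 1, so 1 is the first repeated value.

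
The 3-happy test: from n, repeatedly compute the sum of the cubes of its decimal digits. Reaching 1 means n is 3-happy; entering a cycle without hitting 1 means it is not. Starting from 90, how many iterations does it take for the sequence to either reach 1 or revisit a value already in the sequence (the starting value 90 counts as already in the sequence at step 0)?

5

90 → 9³ + 0³ = 729 + 0 = 729
729 → 7³ + 2³ + 9³ = 343 + 8 + 729 = 1080
1080 → 1³ + 0³ + 8³ + 0³ = 1 + 0 + 512 + 0 = 513
513 → 5³ + 1³ + 3³ = 125 + 1 + 27 = 153
153 → 1³ + 5³ + 3³ = 1 + 125 + 27 = 153  — 153 repeats.
That took 5 steps.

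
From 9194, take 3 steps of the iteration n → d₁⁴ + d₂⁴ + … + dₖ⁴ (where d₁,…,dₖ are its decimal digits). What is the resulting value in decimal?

9194 → 9⁴ + 1⁴ + 9⁴ + 4⁴ = 6561 + 1 + 6561 + 256 = 13379
13379 → 1⁴ + 3⁴ + 3⁴ + 7⁴ + 9⁴ = 1 + 81 + 81 + 2401 + 6561 = 9125
9125 → 9⁴ + 1⁴ + 2⁴ + 5⁴ = 6561 + 1 + 16 + 625 = 7203

7203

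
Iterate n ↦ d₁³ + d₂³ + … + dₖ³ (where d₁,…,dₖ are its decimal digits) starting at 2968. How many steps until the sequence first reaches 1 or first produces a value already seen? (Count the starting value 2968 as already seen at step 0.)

2968 → 1465
1465 → 406
406 → 280
280 → 520
520 → 133
133 → 55
55 → 250
250 → 133  — 133 repeats.
That took 8 steps.

8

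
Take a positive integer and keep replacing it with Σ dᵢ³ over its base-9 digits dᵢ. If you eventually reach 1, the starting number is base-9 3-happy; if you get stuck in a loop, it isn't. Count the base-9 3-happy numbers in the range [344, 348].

344: 344 → 80 → 1024 → 496 → 218 → 232 → 694 → 638 → 1198 → 470 → 476 → 980 → 540 → 432 → 152 → 856 → 128 → 134 → 638  (repeats 638)
345: 345 → 99 → 9 → 1  (reaches 1)
346: 346 → 136 → 218 → 232 → 694 → 638 → 1198 → 470 → 476 → 980 → 540 → 432 → 152 → 856 → 128 → 134 → 638  (repeats 638)
347: 347 → 197 → 547 → 775 → 127 → 127  (repeats 127)
348: 348 → 288 → 152 → 856 → 128 → 134 → 638 → 1198 → 470 → 476 → 980 → 540 → 432 → 152  (repeats 152)
base-9 3-happy: 345

1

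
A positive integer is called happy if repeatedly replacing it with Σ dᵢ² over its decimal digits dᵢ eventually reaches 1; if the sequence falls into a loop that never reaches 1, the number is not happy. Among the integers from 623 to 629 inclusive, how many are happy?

623: 623 → 49 → 97 → 130 → 10 → 1  — happy
624: 624 → 56 → 61 → 37 → 58 → 89 → 145 → 42 → 20 → 4 → 16 → 37  — not happy
625: 625 → 65 → 61 → 37 → 58 → 89 → 145 → 42 → 20 → 4 → 16 → 37  — not happy
626: 626 → 76 → 85 → 89 → 145 → 42 → 20 → 4 → 16 → 37 → 58 → 89  — not happy
627: 627 → 89 → 145 → 42 → 20 → 4 → 16 → 37 → 58 → 89  — not happy
628: 628 → 104 → 17 → 50 → 25 → 29 → 85 → 89 → 145 → 42 → 20 → 4 → 16 → 37 → 58 → 89  — not happy
629: 629 → 121 → 6 → 36 → 45 → 41 → 17 → 50 → 25 → 29 → 85 → 89 → 145 → 42 → 20 → 4 → 16 → 37 → 58 → 89  — not happy
happy: 623

1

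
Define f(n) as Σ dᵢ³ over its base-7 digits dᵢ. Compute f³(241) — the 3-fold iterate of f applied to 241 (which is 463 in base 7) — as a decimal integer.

343

241 = (4,6,3)_7 → 4³ + 6³ + 3³ = 64 + 216 + 27 = 307
307 = (6,1,6)_7 → 6³ + 1³ + 6³ = 216 + 1 + 216 = 433
433 = (1,1,5,6)_7 → 1³ + 1³ + 5³ + 6³ = 1 + 1 + 125 + 216 = 343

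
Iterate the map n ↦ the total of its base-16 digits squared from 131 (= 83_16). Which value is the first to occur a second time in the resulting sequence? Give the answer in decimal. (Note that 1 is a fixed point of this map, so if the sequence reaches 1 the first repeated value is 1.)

169

131 = (8,3)_16 → 8² + 3² = 73
73 = (4,9)_16 → 4² + 9² = 97
97 = (6,1)_16 → 6² + 1² = 37
37 = (2,5)_16 → 2² + 5² = 29
29 = (1,13)_16 → 1² + 13² = 170
170 = (10,10)_16 → 10² + 10² = 200
200 = (12,8)_16 → 12² + 8² = 208
208 = (13,0)_16 → 13² + 0² = 169
169 = (10,9)_16 → 10² + 9² = 181
181 = (11,5)_16 → 11² + 5² = 146
146 = (9,2)_16 → 9² + 2² = 85
85 = (5,5)_16 → 5² + 5² = 50
50 = (3,2)_16 → 3² + 2² = 13
13 = (13)_16 → 13² = 169  — 169 already appeared earlier.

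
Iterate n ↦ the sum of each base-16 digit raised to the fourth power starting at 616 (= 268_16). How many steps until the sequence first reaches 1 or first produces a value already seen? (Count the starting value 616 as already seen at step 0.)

7

616 = (2,6,8)_16 → 2⁴ + 6⁴ + 8⁴ = 5408
5408 = (1,5,2,0)_16 → 1⁴ + 5⁴ + 2⁴ + 0⁴ = 642
642 = (2,8,2)_16 → 2⁴ + 8⁴ + 2⁴ = 4128
4128 = (1,0,2,0)_16 → 1⁴ + 0⁴ + 2⁴ + 0⁴ = 17
17 = (1,1)_16 → 1⁴ + 1⁴ = 2
2 = (2)_16 → 2⁴ = 16
16 = (1,0)_16 → 1⁴ + 0⁴ = 1  — reached 1.
That took 7 steps.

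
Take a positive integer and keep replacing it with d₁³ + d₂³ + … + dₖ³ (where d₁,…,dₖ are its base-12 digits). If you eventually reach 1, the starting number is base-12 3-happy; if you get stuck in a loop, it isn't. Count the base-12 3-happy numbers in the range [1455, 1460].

1455: 1455 → 1028 → 856 → 1520 → 1728 → 1  (reaches 1)
1456: 1456 → 1065 → 1136 → 1855 → 1344 → 793 → 342 → 288 → 8 → 512 → 755 → 1464 → 1008 → 343 → 415 → 1351 → 1136  (repeats 1136)
1457: 1457 → 1126 → 2072 → 585 → 793 → 342 → 288 → 8 → 512 → 755 → 1464 → 1008 → 343 → 415 → 1351 → 1136 → 1855 → 1344 → 793  (repeats 793)
1458: 1458 → 1217 → 762 → 368 → 736 → 190 → 1028 → 856 → 1520 → 1728 → 1  (reaches 1)
1459: 1459 → 1344 → 793 → 342 → 288 → 8 → 512 → 755 → 1464 → 1008 → 343 → 415 → 1351 → 1136 → 1855 → 1344  (repeats 1344)
1460: 1460 → 1513 → 1217 → 762 → 368 → 736 → 190 → 1028 → 856 → 1520 → 1728 → 1  (reaches 1)
base-12 3-happy: 1455, 1458, 1460

3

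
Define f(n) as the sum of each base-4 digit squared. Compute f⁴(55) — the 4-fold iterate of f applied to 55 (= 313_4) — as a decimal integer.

4

55 = (3,1,3)_4 → 3² + 1² + 3² = 9 + 1 + 9 = 19
19 = (1,0,3)_4 → 1² + 0² + 3² = 1 + 0 + 9 = 10
10 = (2,2)_4 → 2² + 2² = 4 + 4 = 8
8 = (2,0)_4 → 2² + 0² = 4 + 0 = 4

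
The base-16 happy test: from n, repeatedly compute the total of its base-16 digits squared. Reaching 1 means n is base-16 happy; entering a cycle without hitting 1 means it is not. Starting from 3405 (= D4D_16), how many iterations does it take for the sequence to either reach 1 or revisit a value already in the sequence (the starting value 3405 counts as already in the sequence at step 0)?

3405 = (13,4,13)_16 → 354
354 = (1,6,2)_16 → 41
41 = (2,9)_16 → 85
85 = (5,5)_16 → 50
50 = (3,2)_16 → 13
13 = (13)_16 → 169
169 = (10,9)_16 → 181
181 = (11,5)_16 → 146
146 = (9,2)_16 → 85  — 85 repeats.
That took 9 steps.

9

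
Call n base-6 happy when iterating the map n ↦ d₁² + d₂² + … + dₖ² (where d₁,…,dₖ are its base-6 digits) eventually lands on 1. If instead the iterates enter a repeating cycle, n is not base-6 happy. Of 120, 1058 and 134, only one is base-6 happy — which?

120: 120 → 13 → 5 → 25 → 17 → 29 → 41 → 26 → 20 → 13  — repeats 13 (not base-6 happy)
1058: 1058 → 49 → 6 → 1  — reaches 1 (base-6 happy)
134: 134 → 29 → 41 → 26 → 20 → 13 → 5 → 25 → 17 → 29  — repeats 29 (not base-6 happy)

1058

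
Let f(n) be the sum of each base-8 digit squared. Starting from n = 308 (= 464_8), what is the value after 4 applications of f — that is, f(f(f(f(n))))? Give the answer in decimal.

308 = (4,6,4)_8 → 4² + 6² + 4² = 16 + 36 + 16 = 68
68 = (1,0,4)_8 → 1² + 0² + 4² = 1 + 0 + 16 = 17
17 = (2,1)_8 → 2² + 1² = 4 + 1 = 5
5 = (5)_8 → 5² = 25

25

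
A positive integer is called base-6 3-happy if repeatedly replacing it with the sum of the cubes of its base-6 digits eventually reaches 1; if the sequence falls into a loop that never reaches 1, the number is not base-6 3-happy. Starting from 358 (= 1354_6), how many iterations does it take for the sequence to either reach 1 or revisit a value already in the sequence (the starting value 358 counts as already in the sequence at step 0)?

358 = (1,3,5,4)_6 → 1³ + 3³ + 5³ + 4³ = 217
217 = (1,0,0,1)_6 → 1³ + 0³ + 0³ + 1³ = 2
2 = (2)_6 → 2³ = 8
8 = (1,2)_6 → 1³ + 2³ = 9
9 = (1,3)_6 → 1³ + 3³ = 28
28 = (4,4)_6 → 4³ + 4³ = 128
128 = (3,3,2)_6 → 3³ + 3³ + 2³ = 62
62 = (1,4,2)_6 → 1³ + 4³ + 2³ = 73
73 = (2,0,1)_6 → 2³ + 0³ + 1³ = 9  — 9 repeats.
That took 9 steps.

9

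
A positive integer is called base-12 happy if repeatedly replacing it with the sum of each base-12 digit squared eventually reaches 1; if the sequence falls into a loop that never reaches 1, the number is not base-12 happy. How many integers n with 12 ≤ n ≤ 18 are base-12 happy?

12: 12 → 1  (reaches 1)
13: 13 → 2 → 4 → 16 → 17 → 26 → 8 → 64 → 41 → 34 → 104 → 128 → 164 → 66 → 61 → 26  (repeats 26)
14: 14 → 5 → 25 → 5  (repeats 5)
15: 15 → 10 → 100 → 80 → 100  (repeats 100)
16: 16 → 17 → 26 → 8 → 64 → 41 → 34 → 104 → 128 → 164 → 66 → 61 → 26  (repeats 26)
17: 17 → 26 → 8 → 64 → 41 → 34 → 104 → 128 → 164 → 66 → 61 → 26  (repeats 26)
18: 18 → 37 → 10 → 100 → 80 → 100  (repeats 100)
base-12 happy: 12

1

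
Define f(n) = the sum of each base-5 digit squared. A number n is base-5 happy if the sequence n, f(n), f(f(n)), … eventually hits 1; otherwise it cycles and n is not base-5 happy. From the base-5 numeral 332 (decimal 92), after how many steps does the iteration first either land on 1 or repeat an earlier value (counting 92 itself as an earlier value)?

92 = (3,3,2)_5 → 22
22 = (4,2)_5 → 20
20 = (4,0)_5 → 16
16 = (3,1)_5 → 10
10 = (2,0)_5 → 4
4 = (4)_5 → 16  — 16 repeats.
That took 6 steps.

6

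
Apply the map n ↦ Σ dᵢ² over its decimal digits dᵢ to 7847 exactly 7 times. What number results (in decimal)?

58

7847 → 7² + 8² + 4² + 7² = 178
178 → 1² + 7² + 8² = 114
114 → 1² + 1² + 4² = 18
18 → 1² + 8² = 65
65 → 6² + 5² = 61
61 → 6² + 1² = 37
37 → 3² + 7² = 58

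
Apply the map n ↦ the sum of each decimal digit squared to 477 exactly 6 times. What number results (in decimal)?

477 → 4² + 7² + 7² = 16 + 49 + 49 = 114
114 → 1² + 1² + 4² = 1 + 1 + 16 = 18
18 → 1² + 8² = 1 + 64 = 65
65 → 6² + 5² = 36 + 25 = 61
61 → 6² + 1² = 36 + 1 = 37
37 → 3² + 7² = 9 + 49 = 58

58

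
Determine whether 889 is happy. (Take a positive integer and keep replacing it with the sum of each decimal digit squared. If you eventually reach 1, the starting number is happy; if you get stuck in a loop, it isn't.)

889 → 8² + 8² + 9² = 64 + 64 + 81 = 209
209 → 2² + 0² + 9² = 4 + 0 + 81 = 85
85 → 8² + 5² = 64 + 25 = 89
89 → 8² + 9² = 64 + 81 = 145
145 → 1² + 4² + 5² = 1 + 16 + 25 = 42
42 → 4² + 2² = 16 + 4 = 20
20 → 2² + 0² = 4 + 0 = 4
4 → 4² = 16
16 → 1² + 6² = 1 + 36 = 37
37 → 3² + 7² = 9 + 49 = 58
58 → 5² + 8² = 25 + 64 = 89  — 89 already seen; the sequence cycles without reaching 1.

not happy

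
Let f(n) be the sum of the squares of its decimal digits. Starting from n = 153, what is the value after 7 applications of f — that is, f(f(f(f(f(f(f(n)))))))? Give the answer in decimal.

145

153 → 1² + 5² + 3² = 1 + 25 + 9 = 35
35 → 3² + 5² = 9 + 25 = 34
34 → 3² + 4² = 9 + 16 = 25
25 → 2² + 5² = 4 + 25 = 29
29 → 2² + 9² = 4 + 81 = 85
85 → 8² + 5² = 64 + 25 = 89
89 → 8² + 9² = 64 + 81 = 145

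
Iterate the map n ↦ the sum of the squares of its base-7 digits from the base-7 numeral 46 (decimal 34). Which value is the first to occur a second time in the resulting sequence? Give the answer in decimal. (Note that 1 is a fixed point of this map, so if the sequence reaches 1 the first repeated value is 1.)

10

34 = (4,6)_7 → 4² + 6² = 16 + 36 = 52
52 = (1,0,3)_7 → 1² + 0² + 3² = 1 + 0 + 9 = 10
10 = (1,3)_7 → 1² + 3² = 1 + 9 = 10  — 10 already appeared earlier.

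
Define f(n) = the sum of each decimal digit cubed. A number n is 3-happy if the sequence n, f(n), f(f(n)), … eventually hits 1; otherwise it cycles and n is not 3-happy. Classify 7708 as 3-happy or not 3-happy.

3-happy

7708 → 1198
1198 → 1243
1243 → 100
100 → 1  — reached 1.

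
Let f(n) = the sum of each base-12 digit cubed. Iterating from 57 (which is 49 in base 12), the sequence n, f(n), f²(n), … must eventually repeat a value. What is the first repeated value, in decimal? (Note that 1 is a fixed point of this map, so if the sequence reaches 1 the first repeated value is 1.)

793

57 = (4,9)_12 → 793
793 = (5,6,1)_12 → 342
342 = (2,4,6)_12 → 288
288 = (2,0,0)_12 → 8
8 = (8)_12 → 512
512 = (3,6,8)_12 → 755
755 = (5,2,11)_12 → 1464
1464 = (10,2,0)_12 → 1008
1008 = (7,0,0)_12 → 343
343 = (2,4,7)_12 → 415
415 = (2,10,7)_12 → 1351
1351 = (9,4,7)_12 → 1136
1136 = (7,10,8)_12 → 1855
1855 = (1,0,10,7)_12 → 1344
1344 = (9,4,0)_12 → 793  — 793 already appeared earlier.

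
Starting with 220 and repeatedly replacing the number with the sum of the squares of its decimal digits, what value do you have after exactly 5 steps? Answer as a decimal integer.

85

220 → 2² + 2² + 0² = 4 + 4 + 0 = 8
8 → 8² = 64
64 → 6² + 4² = 36 + 16 = 52
52 → 5² + 2² = 25 + 4 = 29
29 → 2² + 9² = 4 + 81 = 85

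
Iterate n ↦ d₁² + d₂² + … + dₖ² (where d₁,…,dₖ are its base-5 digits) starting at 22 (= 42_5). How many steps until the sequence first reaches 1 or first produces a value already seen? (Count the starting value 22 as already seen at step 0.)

22 = (4,2)_5 → 4² + 2² = 16 + 4 = 20
20 = (4,0)_5 → 4² + 0² = 16 + 0 = 16
16 = (3,1)_5 → 3² + 1² = 9 + 1 = 10
10 = (2,0)_5 → 2² + 0² = 4 + 0 = 4
4 = (4)_5 → 4² = 16  — 16 repeats.
That took 5 steps.

5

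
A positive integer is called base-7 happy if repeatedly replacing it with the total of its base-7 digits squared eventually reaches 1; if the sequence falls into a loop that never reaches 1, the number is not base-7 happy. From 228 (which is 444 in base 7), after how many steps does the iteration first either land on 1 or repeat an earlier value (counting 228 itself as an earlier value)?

8

228 = (4,4,4)_7 → 4² + 4² + 4² = 16 + 16 + 16 = 48
48 = (6,6)_7 → 6² + 6² = 36 + 36 = 72
72 = (1,3,2)_7 → 1² + 3² + 2² = 1 + 9 + 4 = 14
14 = (2,0)_7 → 2² + 0² = 4 + 0 = 4
4 = (4)_7 → 4² = 16
16 = (2,2)_7 → 2² + 2² = 4 + 4 = 8
8 = (1,1)_7 → 1² + 1² = 1 + 1 = 2
2 = (2)_7 → 2² = 4  — 4 repeats.
That took 8 steps.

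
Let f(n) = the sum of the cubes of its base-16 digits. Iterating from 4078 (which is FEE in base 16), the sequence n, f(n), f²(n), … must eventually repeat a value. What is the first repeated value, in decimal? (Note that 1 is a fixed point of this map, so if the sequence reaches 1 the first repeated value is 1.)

4078 = (15,14,14)_16 → 15³ + 14³ + 14³ = 8863
8863 = (2,2,9,15)_16 → 2³ + 2³ + 9³ + 15³ = 4120
4120 = (1,0,1,8)_16 → 1³ + 0³ + 1³ + 8³ = 514
514 = (2,0,2)_16 → 2³ + 0³ + 2³ = 16
16 = (1,0)_16 → 1³ + 0³ = 1  — reached the fixed point 1.
1 → 1, so 1 is the first repeated value.

1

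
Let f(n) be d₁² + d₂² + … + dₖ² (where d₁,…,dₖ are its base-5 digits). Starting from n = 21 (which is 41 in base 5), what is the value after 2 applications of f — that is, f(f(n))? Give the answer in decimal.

13

21 = (4,1)_5 → 17
17 = (3,2)_5 → 13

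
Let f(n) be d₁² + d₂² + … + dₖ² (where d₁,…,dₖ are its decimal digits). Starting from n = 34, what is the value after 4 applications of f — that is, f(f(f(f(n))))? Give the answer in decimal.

34 → 3² + 4² = 25
25 → 2² + 5² = 29
29 → 2² + 9² = 85
85 → 8² + 5² = 89

89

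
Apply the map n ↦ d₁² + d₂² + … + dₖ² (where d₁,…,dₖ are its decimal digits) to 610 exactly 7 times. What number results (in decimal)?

610 → 6² + 1² + 0² = 37
37 → 3² + 7² = 58
58 → 5² + 8² = 89
89 → 8² + 9² = 145
145 → 1² + 4² + 5² = 42
42 → 4² + 2² = 20
20 → 2² + 0² = 4

4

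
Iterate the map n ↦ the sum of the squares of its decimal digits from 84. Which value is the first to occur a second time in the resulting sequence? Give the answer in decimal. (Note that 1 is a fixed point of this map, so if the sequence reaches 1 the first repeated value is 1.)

84 → 8² + 4² = 80
80 → 8² + 0² = 64
64 → 6² + 4² = 52
52 → 5² + 2² = 29
29 → 2² + 9² = 85
85 → 8² + 5² = 89
89 → 8² + 9² = 145
145 → 1² + 4² + 5² = 42
42 → 4² + 2² = 20
20 → 2² + 0² = 4
4 → 4² = 16
16 → 1² + 6² = 37
37 → 3² + 7² = 58
58 → 5² + 8² = 89  — 89 already appeared earlier.

89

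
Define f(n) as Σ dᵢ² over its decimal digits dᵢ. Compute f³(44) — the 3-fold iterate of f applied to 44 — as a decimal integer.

10

44 → 4² + 4² = 32
32 → 3² + 2² = 13
13 → 1² + 3² = 10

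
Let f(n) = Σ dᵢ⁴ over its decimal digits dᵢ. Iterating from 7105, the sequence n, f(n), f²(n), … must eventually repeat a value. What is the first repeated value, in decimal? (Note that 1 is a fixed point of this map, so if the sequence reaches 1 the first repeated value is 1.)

13139

7105 → 7⁴ + 1⁴ + 0⁴ + 5⁴ = 2401 + 1 + 0 + 625 = 3027
3027 → 3⁴ + 0⁴ + 2⁴ + 7⁴ = 81 + 0 + 16 + 2401 = 2498
2498 → 2⁴ + 4⁴ + 9⁴ + 8⁴ = 16 + 256 + 6561 + 4096 = 10929
10929 → 1⁴ + 0⁴ + 9⁴ + 2⁴ + 9⁴ = 1 + 0 + 6561 + 16 + 6561 = 13139
13139 → 1⁴ + 3⁴ + 1⁴ + 3⁴ + 9⁴ = 1 + 81 + 1 + 81 + 6561 = 6725
6725 → 6⁴ + 7⁴ + 2⁴ + 5⁴ = 1296 + 2401 + 16 + 625 = 4338
4338 → 4⁴ + 3⁴ + 3⁴ + 8⁴ = 256 + 81 + 81 + 4096 = 4514
4514 → 4⁴ + 5⁴ + 1⁴ + 4⁴ = 256 + 625 + 1 + 256 = 1138
1138 → 1⁴ + 1⁴ + 3⁴ + 8⁴ = 1 + 1 + 81 + 4096 = 4179
4179 → 4⁴ + 1⁴ + 7⁴ + 9⁴ = 256 + 1 + 2401 + 6561 = 9219
9219 → 9⁴ + 2⁴ + 1⁴ + 9⁴ = 6561 + 16 + 1 + 6561 = 13139  — 13139 already appeared earlier.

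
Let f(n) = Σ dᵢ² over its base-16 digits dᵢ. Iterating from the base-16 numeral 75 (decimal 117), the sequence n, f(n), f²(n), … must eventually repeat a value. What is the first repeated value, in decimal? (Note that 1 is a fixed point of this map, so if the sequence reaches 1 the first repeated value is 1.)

1

117 = (7,5)_16 → 7² + 5² = 49 + 25 = 74
74 = (4,10)_16 → 4² + 10² = 16 + 100 = 116
116 = (7,4)_16 → 7² + 4² = 49 + 16 = 65
65 = (4,1)_16 → 4² + 1² = 16 + 1 = 17
17 = (1,1)_16 → 1² + 1² = 1 + 1 = 2
2 = (2)_16 → 2² = 4
4 = (4)_16 → 4² = 16
16 = (1,0)_16 → 1² + 0² = 1 + 0 = 1  — reached the fixed point 1.
1 → 1, so 1 is the first repeated value.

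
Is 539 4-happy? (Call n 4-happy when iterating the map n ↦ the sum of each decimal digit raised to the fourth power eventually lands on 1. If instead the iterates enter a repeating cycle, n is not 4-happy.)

not 4-happy

539 → 5⁴ + 3⁴ + 9⁴ = 625 + 81 + 6561 = 7267
7267 → 7⁴ + 2⁴ + 6⁴ + 7⁴ = 2401 + 16 + 1296 + 2401 = 6114
6114 → 6⁴ + 1⁴ + 1⁴ + 4⁴ = 1296 + 1 + 1 + 256 = 1554
1554 → 1⁴ + 5⁴ + 5⁴ + 4⁴ = 1 + 625 + 625 + 256 = 1507
1507 → 1⁴ + 5⁴ + 0⁴ + 7⁴ = 1 + 625 + 0 + 2401 = 3027
3027 → 3⁴ + 0⁴ + 2⁴ + 7⁴ = 81 + 0 + 16 + 2401 = 2498
2498 → 2⁴ + 4⁴ + 9⁴ + 8⁴ = 16 + 256 + 6561 + 4096 = 10929
10929 → 1⁴ + 0⁴ + 9⁴ + 2⁴ + 9⁴ = 1 + 0 + 6561 + 16 + 6561 = 13139
13139 → 1⁴ + 3⁴ + 1⁴ + 3⁴ + 9⁴ = 1 + 81 + 1 + 81 + 6561 = 6725
6725 → 6⁴ + 7⁴ + 2⁴ + 5⁴ = 1296 + 2401 + 16 + 625 = 4338
4338 → 4⁴ + 3⁴ + 3⁴ + 8⁴ = 256 + 81 + 81 + 4096 = 4514
4514 → 4⁴ + 5⁴ + 1⁴ + 4⁴ = 256 + 625 + 1 + 256 = 1138
1138 → 1⁴ + 1⁴ + 3⁴ + 8⁴ = 1 + 1 + 81 + 4096 = 4179
4179 → 4⁴ + 1⁴ + 7⁴ + 9⁴ = 256 + 1 + 2401 + 6561 = 9219
9219 → 9⁴ + 2⁴ + 1⁴ + 9⁴ = 6561 + 16 + 1 + 6561 = 13139  — 13139 already seen; the sequence cycles without reaching 1.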